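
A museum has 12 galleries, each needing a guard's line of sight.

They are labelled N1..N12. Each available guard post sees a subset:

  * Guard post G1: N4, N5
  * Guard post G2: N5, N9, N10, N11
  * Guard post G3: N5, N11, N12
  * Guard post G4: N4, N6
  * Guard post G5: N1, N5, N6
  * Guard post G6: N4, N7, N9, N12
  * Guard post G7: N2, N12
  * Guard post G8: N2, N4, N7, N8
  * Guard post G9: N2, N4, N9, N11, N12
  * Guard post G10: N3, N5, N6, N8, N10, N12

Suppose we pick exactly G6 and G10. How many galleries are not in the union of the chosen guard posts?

3

Union of G6, G10 = {N3, N4, N5, N6, N7, N8, N9, N10, N12}.
Not covered: N1, N2, N11 — 3 galleries.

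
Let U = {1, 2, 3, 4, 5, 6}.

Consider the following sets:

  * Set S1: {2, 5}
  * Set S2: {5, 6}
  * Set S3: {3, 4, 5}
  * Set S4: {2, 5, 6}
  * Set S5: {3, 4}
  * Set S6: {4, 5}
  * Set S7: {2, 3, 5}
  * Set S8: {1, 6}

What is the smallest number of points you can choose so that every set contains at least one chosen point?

3

H = {1, 4, 5} meets every set (each contains at least one member of H), and |H| = 3.
The sets S1, S5, S8 are pairwise disjoint, so any hitting set needs a separate point for each — at least 3. Hence 3 is optimal.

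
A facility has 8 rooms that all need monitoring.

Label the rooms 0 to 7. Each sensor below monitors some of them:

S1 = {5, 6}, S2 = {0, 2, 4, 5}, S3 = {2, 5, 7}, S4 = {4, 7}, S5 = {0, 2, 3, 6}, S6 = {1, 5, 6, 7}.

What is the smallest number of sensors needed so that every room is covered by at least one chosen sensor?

3

Take {S2, S5, S6}. Their union is {0, 1, 2, 3, 4, 5, 6, 7}, which is all 8 rooms.
Only S6 contains 1, so S6 is forced; the remaining 4 rooms need at least 2 more sensors (each remaining sensor adds at most 3) — so at least 3 sensors are needed, and 3 is optimal.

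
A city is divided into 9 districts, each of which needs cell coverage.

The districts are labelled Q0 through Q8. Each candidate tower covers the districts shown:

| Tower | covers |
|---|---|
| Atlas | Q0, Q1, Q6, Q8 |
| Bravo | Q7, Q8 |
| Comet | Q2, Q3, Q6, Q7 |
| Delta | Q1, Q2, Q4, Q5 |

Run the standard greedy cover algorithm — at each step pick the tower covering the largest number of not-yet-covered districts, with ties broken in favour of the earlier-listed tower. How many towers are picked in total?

Greedy: pick Atlas (covers 4 new) → pick Comet (covers 3 new) → pick Delta (covers 2 new). Total picks: 3.

3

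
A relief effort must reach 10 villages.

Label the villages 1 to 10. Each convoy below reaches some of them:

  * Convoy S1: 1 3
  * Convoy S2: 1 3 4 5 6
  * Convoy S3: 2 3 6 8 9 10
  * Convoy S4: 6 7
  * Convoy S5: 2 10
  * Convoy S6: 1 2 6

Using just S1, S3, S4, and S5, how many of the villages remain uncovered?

2

Union of S1, S3, S4, S5 = {1, 2, 3, 6, 7, 8, 9, 10}.
Not covered: 4, 5 — 2 villages.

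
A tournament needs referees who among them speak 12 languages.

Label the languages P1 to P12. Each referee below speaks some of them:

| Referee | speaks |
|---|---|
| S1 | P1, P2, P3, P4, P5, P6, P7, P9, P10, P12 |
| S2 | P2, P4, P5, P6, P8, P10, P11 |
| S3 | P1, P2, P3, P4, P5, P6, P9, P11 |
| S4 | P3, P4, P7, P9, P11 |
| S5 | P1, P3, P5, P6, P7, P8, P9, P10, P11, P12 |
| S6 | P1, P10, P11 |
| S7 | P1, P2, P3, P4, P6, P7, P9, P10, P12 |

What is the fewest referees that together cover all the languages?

2

Take {S2, S5}. Their union is {P1, P2, P3, P4, P5, P6, P7, P8, P9, P10, P11, P12}, which is all 12 languages.
No single referee has all 12 languages (the largest, S1, has 10), so 2 is optimal.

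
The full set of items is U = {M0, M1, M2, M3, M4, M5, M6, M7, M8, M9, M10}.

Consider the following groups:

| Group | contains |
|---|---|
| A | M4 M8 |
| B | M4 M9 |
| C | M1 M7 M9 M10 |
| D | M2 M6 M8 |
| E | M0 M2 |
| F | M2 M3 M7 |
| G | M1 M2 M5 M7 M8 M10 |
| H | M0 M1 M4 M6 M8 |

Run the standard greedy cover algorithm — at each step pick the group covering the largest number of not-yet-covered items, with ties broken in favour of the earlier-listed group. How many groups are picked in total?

4

Greedy: pick G (covers 6 new) → pick H (covers 3 new) → pick B (covers 1 new) → pick F (covers 1 new). Total picks: 4.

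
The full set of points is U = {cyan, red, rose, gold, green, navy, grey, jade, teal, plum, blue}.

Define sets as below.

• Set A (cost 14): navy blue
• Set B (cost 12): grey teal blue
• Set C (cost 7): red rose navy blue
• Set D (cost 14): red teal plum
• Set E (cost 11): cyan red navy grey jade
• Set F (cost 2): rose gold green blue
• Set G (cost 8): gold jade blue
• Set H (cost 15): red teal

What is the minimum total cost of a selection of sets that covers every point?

D, E, F together cover every point (D ∪ E ∪ F = {cyan, red, rose, gold, green, navy, grey, jade, teal, plum, blue}); total cost 14 + 11 + 2 = 27.
No covering selection has total cost below 27.

27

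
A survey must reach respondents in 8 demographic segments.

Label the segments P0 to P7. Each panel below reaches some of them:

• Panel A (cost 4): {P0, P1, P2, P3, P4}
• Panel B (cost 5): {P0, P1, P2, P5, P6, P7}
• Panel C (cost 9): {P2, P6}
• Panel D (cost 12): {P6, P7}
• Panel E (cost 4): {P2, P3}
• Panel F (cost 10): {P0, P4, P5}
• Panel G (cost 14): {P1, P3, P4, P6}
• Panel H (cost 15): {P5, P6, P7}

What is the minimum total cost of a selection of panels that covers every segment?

A, B together cover every segment (A ∪ B = {P0, P1, P2, P3, P4, P5, P6, P7}); total cost 4 + 5 = 9.
No covering selection has total cost below 9.

9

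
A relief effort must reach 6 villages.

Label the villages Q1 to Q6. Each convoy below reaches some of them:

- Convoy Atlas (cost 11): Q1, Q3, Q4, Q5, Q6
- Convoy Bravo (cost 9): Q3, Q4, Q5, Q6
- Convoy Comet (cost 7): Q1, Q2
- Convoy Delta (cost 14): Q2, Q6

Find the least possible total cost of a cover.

Bravo, Comet together cover every village (Bravo ∪ Comet = {Q1, Q2, Q3, Q4, Q5, Q6}); total cost 9 + 7 = 16.
The greedy pick Atlas, Comet costs 18; no covering selection beats 16.

16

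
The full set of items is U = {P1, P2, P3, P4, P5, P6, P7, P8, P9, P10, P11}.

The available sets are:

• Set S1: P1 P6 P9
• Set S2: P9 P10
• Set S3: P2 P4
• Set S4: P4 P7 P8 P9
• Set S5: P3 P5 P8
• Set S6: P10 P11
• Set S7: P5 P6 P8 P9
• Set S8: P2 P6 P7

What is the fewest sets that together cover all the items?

S1 and S3 and S4 and S5 and S6 together: S1 ∪ S3 ∪ S4 ∪ S5 ∪ S6 = {P1, P2, P3, P4, P5, P6, P7, P8, P9, P10, P11} — every item is covered.
No 4 of the 8 sets cover everything (all 70 combinations miss at least one item), so 5 is optimal.

5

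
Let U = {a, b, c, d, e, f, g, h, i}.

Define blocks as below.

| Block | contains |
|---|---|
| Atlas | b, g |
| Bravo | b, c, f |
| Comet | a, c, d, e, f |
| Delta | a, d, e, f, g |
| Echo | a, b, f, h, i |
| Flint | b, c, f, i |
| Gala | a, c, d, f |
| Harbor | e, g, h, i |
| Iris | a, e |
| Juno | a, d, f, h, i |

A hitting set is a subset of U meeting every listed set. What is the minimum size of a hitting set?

T = {a, c, g} meets every block (each contains at least one member of T), and |T| = 3.
No choice of 2 elements meets every block, so 3 is the minimum.

3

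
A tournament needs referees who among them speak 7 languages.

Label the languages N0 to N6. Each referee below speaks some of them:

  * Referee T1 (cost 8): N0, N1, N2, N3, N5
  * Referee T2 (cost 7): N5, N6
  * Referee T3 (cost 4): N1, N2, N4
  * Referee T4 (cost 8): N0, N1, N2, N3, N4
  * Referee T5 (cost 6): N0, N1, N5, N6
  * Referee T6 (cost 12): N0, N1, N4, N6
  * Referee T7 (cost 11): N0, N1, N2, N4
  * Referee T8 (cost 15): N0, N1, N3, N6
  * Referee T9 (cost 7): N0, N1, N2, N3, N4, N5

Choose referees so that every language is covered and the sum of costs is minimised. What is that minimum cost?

T5, T9 together cover every language (T5 ∪ T9 = {N0, N1, N2, N3, N4, N5, N6}); total cost 6 + 7 = 13.
No covering selection has total cost below 13.

13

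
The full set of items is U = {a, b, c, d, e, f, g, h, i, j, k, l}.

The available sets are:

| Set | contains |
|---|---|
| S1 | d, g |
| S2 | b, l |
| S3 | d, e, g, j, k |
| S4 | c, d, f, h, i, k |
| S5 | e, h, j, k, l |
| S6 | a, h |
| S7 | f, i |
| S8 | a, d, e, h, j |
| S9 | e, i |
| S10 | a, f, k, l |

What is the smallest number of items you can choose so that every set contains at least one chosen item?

T = {a, d, i, l} meets every set (each contains at least one member of T), and |T| = 4.
The sets S1, S2, S6, S9 are pairwise disjoint, so any hitting set needs a separate item for each — at least 4. Hence 4 is optimal.

4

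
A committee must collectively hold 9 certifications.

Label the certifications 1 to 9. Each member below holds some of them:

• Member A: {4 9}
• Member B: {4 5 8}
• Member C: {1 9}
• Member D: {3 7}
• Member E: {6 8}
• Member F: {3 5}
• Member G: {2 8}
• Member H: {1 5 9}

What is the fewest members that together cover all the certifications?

B and C and D and E and G together: B ∪ C ∪ D ∪ E ∪ G = {1, 2, 3, 4, 5, 6, 7, 8, 9} — every certification is covered.
No 4 of the 8 members cover everything (all 70 combinations miss at least one certification), so 5 is optimal.

5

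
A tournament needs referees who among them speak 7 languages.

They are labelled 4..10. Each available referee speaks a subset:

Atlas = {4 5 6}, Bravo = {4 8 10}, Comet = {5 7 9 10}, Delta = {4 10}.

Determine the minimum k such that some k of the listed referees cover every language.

Atlas and Bravo and Comet together: Atlas ∪ Bravo ∪ Comet = {4, 5, 6, 7, 8, 9, 10} — every language is covered.
Only Atlas contains 6, so Atlas is forced; the remaining 4 languages need at least 2 more referees (each remaining referee adds at most 3) — so at least 3 referees are needed, and 3 is optimal.

3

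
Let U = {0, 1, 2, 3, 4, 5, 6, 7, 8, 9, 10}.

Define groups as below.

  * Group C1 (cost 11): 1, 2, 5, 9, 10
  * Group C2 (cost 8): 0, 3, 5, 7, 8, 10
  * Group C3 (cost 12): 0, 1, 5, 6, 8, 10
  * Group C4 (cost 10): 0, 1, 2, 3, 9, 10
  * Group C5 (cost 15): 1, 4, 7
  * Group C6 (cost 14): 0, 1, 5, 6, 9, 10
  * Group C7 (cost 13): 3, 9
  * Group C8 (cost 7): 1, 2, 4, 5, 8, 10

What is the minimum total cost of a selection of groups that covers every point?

29

C2, C6, C8 together cover every point (C2 ∪ C6 ∪ C8 = {0, 1, 2, 3, 4, 5, 6, 7, 8, 9, 10}); total cost 8 + 14 + 7 = 29.
No covering selection has total cost below 29.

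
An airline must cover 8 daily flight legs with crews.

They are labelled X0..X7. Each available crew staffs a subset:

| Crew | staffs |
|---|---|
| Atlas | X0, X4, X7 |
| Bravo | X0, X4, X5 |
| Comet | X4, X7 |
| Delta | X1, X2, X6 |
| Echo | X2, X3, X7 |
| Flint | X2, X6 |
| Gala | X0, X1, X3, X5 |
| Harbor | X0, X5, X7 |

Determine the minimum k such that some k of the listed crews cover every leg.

3

Atlas and Delta and Gala together: Atlas ∪ Delta ∪ Gala = {X0, X1, X2, X3, X4, X5, X6, X7} — every leg is covered.
No 2 of the 8 crews cover everything (all 28 combinations miss at least one leg), so 3 is optimal.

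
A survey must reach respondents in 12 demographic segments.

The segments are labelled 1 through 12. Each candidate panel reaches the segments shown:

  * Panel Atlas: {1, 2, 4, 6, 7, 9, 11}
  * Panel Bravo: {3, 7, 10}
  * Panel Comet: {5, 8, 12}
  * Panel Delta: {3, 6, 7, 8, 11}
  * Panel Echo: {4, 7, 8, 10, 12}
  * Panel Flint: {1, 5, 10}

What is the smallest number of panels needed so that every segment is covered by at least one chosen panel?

Atlas and Bravo and Comet together: Atlas ∪ Bravo ∪ Comet = {1, 2, 3, 4, 5, 6, 7, 8, 9, 10, 11, 12} — every segment is covered.
Only Atlas contains 2, so Atlas is forced; the remaining 5 segments need at least 2 more panels (each remaining panel adds at most 3) — so at least 3 panels are needed, and 3 is optimal.

3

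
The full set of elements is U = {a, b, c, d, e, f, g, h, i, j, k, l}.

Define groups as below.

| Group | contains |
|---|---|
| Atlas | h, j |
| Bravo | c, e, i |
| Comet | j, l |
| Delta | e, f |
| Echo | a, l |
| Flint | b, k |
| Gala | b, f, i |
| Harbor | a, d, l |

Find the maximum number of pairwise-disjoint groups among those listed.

Atlas, Bravo, Flint, Harbor are pairwise disjoint (Atlas={h,j}; Bravo={c,e,i}; Flint={b,k}; Harbor={a,d,l}).
Every remaining group overlaps one of these, and no 5 of the listed groups are pairwise disjoint, so 4 is the maximum.

4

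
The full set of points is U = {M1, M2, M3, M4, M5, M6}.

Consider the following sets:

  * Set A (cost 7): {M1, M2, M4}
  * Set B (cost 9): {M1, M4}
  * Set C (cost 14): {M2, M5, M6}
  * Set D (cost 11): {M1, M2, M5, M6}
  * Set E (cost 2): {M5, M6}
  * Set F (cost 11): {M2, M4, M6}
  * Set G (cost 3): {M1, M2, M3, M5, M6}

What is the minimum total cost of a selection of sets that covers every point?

10

A, G together cover every point (A ∪ G = {M1, M2, M3, M4, M5, M6}); total cost 7 + 3 = 10.
No covering selection has total cost below 10.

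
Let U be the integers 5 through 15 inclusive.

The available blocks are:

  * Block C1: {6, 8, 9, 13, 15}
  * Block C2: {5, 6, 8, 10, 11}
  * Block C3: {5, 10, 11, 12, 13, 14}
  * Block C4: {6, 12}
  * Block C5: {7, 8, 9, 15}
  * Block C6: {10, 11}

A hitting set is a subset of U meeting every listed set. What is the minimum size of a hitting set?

H = {9, 11, 12} meets every block (each contains at least one member of H), and |H| = 3.
The blocks C4, C5, C6 are pairwise disjoint, so any hitting set needs a separate element for each — at least 3. Hence 3 is optimal.

3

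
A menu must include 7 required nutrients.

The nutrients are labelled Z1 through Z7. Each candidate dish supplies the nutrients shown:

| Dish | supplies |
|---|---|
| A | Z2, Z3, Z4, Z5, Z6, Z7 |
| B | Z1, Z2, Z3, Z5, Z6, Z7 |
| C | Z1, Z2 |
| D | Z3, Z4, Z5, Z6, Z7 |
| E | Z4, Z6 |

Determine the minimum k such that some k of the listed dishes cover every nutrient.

2

Take {A, C}. Their union is {Z1, Z2, Z3, Z4, Z5, Z6, Z7}, which is all 7 nutrients.
No single dish has all 7 nutrients (the largest, A, has 6), so 2 is optimal.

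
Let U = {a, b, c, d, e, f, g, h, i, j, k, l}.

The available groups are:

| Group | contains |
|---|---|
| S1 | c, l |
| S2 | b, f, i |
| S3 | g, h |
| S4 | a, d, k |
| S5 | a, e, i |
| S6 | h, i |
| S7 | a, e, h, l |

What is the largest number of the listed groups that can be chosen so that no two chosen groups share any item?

4

S1, S2, S3, S4 are pairwise disjoint (S1={c,l}; S2={b,f,i}; S3={g,h}; S4={a,d,k}).
Every remaining group overlaps one of these, and no 5 of the listed groups are pairwise disjoint, so 4 is the maximum.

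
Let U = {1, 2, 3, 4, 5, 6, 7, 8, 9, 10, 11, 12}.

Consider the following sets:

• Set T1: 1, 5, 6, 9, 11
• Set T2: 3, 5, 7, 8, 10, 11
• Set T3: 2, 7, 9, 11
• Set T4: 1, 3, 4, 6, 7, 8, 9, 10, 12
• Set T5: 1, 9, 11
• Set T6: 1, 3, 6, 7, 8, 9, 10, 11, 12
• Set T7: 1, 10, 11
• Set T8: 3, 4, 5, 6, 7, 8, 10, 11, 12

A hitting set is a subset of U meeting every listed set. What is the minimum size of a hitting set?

2

The 2 elements {9, 11} hit every set.
No single element lies in every set, so at least 2 are needed and 2 is optimal.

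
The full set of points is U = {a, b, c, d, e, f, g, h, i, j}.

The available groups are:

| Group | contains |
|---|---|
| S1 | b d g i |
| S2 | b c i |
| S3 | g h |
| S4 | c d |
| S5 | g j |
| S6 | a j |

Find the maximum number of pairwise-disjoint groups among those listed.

3

S2, S3, S6 are pairwise disjoint (S2={b,c,i}; S3={g,h}; S6={a,j}).
Every remaining group overlaps one of these, and no 4 of the listed groups are pairwise disjoint, so 3 is the maximum.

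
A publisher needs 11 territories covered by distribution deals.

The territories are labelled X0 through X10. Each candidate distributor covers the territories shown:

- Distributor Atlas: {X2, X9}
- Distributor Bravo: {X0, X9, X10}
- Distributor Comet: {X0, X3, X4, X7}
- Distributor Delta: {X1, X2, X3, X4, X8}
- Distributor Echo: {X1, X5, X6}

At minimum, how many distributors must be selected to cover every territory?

4

Take {Bravo, Comet, Delta, Echo}. Their union is {X0, X1, X2, X3, X4, X5, X6, X7, X8, X9, X10}, which is all 11 territories.
Only Comet contains X7, so Comet is forced; the remaining 7 territories need at least 3 more distributors (each remaining distributor adds at most 3) — so at least 4 distributors are needed, and 4 is optimal.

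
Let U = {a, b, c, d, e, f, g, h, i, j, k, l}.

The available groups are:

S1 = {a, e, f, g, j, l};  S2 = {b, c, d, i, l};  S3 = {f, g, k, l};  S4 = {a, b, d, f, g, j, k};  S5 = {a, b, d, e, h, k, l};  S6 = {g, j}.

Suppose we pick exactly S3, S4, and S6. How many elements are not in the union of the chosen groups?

4

Union of S3, S4, S6 = {a, b, d, f, g, j, k, l}.
Not covered: c, e, h, i — 4 elements.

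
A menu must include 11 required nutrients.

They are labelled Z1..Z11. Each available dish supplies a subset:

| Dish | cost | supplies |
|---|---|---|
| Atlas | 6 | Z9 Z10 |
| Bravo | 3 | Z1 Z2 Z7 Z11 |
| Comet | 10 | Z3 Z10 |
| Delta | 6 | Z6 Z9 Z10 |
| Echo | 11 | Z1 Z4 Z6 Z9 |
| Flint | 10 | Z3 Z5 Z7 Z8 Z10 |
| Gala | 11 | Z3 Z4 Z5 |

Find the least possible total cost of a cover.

24

Bravo, Echo, Flint together cover every nutrient (Bravo ∪ Echo ∪ Flint = {Z1, Z2, Z3, Z4, Z5, Z6, Z7, Z8, Z9, Z10, Z11}); total cost 3 + 11 + 10 = 24.
The greedy pick Bravo, Delta, Flint, Echo costs 30; no covering selection beats 24.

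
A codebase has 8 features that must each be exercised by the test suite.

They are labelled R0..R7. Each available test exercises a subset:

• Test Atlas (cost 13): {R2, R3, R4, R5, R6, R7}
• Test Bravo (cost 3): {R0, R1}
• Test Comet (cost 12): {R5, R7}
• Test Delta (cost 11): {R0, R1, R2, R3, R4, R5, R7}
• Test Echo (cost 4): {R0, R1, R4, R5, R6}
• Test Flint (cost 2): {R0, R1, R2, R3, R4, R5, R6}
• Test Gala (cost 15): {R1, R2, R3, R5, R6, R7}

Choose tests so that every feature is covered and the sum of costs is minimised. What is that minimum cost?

Delta, Flint together cover every feature (Delta ∪ Flint = {R0, R1, R2, R3, R4, R5, R6, R7}); total cost 11 + 2 = 13.
No covering selection has total cost below 13.

13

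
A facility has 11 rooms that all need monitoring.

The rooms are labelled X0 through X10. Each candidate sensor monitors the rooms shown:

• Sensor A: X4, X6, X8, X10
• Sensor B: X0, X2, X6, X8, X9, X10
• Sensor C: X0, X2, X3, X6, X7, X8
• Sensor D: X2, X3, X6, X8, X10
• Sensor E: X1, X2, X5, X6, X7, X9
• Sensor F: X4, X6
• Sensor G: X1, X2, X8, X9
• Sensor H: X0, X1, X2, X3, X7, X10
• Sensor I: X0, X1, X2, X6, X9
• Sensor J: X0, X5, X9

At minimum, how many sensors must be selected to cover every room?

3

Take {A, C, E}. Their union is {X0, X1, X2, X3, X4, X5, X6, X7, X8, X9, X10}, which is all 11 rooms.
No 2 of the 10 sensors cover everything (all 45 combinations miss at least one room), so 3 is optimal.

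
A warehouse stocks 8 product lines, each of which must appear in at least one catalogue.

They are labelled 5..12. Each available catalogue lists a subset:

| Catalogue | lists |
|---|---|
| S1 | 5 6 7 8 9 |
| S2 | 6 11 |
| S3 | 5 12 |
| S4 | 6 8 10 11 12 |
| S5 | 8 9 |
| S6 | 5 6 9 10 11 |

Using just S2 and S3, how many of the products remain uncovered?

Union of S2, S3 = {5, 6, 11, 12}.
Not covered: 7, 8, 9, 10 — 4 products.

4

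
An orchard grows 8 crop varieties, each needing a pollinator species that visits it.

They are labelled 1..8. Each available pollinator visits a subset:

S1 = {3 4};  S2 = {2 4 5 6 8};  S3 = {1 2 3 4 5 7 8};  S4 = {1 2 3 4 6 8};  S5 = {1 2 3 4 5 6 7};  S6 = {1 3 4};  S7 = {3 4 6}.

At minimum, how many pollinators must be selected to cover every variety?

2

S4 and S5 together: S4 ∪ S5 = {1, 2, 3, 4, 5, 6, 7, 8} — every variety is covered.
No single pollinator has all 8 varieties (the largest, S3, has 7), so 2 is optimal.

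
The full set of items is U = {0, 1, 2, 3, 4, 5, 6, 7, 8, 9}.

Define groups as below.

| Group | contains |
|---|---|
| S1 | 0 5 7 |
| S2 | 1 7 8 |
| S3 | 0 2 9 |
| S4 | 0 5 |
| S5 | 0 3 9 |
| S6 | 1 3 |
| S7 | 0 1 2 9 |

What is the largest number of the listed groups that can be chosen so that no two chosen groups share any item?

2

S2, S3 are pairwise disjoint (S2={1,7,8}; S3={0,2,9}).
Every remaining group overlaps one of these, and no 3 of the listed groups are pairwise disjoint, so 2 is the maximum.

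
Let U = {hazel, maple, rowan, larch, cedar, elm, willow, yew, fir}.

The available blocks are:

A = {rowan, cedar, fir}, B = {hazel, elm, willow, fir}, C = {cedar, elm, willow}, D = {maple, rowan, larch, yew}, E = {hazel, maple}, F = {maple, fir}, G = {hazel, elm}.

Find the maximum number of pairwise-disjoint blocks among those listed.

C, F are pairwise disjoint (C={cedar,elm,willow}; F={maple,fir}).
Every remaining block overlaps one of these, and no 3 of the listed blocks are pairwise disjoint, so 2 is the maximum.

2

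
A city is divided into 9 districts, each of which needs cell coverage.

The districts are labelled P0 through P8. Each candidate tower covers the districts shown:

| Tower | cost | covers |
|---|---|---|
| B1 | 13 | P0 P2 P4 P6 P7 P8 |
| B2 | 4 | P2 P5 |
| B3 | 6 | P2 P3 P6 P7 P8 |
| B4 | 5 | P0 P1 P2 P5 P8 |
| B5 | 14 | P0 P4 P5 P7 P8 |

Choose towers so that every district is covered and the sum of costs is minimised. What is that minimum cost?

B1, B3, B4 together cover every district (B1 ∪ B3 ∪ B4 = {P0, P1, P2, P3, P4, P5, P6, P7, P8}); total cost 13 + 6 + 5 = 24.
No covering selection has total cost below 24.

24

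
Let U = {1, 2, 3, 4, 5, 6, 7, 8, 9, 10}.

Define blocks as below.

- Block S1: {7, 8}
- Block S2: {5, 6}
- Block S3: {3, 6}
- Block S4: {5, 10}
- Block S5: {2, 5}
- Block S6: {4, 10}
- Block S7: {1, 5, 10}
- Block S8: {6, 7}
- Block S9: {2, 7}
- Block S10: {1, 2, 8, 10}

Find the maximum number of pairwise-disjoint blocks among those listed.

4

S1, S3, S5, S6 are pairwise disjoint (S1={7,8}; S3={3,6}; S5={2,5}; S6={4,10}).
Every remaining block overlaps one of these, and no 5 of the listed blocks are pairwise disjoint, so 4 is the maximum.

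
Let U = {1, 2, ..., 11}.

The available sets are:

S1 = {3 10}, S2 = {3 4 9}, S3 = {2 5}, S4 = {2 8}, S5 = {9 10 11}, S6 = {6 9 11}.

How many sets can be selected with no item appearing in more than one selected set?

S1, S3, S6 are pairwise disjoint (S1={3,10}; S3={2,5}; S6={6,9,11}).
Every remaining set overlaps one of these, and no 4 of the listed sets are pairwise disjoint, so 3 is the maximum.

3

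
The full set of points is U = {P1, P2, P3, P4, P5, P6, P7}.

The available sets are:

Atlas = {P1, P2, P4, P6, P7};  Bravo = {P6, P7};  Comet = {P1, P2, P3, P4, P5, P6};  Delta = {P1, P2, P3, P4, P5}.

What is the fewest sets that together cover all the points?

2

Take {Bravo, Comet}. Their union is {P1, P2, P3, P4, P5, P6, P7}, which is all 7 points.
No single set has all 7 points (the largest, Comet, has 6), so 2 is optimal.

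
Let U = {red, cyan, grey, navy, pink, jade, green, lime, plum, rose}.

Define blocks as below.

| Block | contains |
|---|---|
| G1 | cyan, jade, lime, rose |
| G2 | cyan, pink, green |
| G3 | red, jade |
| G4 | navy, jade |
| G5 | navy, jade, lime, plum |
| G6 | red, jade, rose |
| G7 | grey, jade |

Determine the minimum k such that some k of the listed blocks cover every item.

4

Take {G2, G5, G6, G7}. Their union is {red, cyan, grey, navy, pink, jade, green, lime, plum, rose}, which is all 10 items.
Only G7 contains grey, so G7 is forced; the remaining 8 items need at least 3 more blocks (each remaining block adds at most 3) — so at least 4 blocks are needed, and 4 is optimal.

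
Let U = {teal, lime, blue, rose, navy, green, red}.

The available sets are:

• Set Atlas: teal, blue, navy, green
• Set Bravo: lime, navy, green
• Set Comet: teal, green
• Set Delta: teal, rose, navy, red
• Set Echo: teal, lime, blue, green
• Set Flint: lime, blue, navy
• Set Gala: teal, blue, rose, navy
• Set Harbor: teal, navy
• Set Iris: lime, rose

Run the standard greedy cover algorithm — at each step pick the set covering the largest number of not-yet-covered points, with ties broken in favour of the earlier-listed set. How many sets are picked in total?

3

Greedy: pick Atlas (covers 4 new) → pick Delta (covers 2 new) → pick Bravo (covers 1 new). Total picks: 3.
(The true minimum cover uses only 2 sets, so greedy is not optimal here.)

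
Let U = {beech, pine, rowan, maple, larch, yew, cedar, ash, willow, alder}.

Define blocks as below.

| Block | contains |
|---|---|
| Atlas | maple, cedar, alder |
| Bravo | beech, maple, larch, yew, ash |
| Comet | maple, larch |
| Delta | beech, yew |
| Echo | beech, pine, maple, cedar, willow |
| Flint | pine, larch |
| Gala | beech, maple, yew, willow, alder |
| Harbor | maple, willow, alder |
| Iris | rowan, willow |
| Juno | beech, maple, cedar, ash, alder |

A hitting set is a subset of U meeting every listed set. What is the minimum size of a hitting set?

H = {pine, maple, yew, willow} meets every block (each contains at least one member of H), and |H| = 4.
The blocks Atlas, Delta, Flint, Iris are pairwise disjoint, so any hitting set needs a separate element for each — at least 4. Hence 4 is optimal.

4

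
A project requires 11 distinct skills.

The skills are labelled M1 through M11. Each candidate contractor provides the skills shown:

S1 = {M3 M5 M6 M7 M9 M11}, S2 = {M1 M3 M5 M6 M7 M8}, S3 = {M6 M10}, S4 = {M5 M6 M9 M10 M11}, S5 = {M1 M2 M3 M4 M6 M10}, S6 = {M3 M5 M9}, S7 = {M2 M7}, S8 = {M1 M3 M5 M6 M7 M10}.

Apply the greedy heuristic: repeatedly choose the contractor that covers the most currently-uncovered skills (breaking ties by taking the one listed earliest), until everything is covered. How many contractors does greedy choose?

Greedy: pick S1 (covers 6 new) → pick S5 (covers 4 new) → pick S2 (covers 1 new). Total picks: 3.

3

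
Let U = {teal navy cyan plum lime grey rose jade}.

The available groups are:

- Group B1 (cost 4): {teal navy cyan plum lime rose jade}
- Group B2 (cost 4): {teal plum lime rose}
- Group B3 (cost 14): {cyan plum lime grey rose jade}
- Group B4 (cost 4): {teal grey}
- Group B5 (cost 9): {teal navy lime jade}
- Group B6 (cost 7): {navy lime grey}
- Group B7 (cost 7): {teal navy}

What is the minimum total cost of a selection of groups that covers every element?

8

B1, B4 together cover every element (B1 ∪ B4 = {teal, navy, cyan, plum, lime, grey, rose, jade}); total cost 4 + 4 = 8.
No covering selection has total cost below 8.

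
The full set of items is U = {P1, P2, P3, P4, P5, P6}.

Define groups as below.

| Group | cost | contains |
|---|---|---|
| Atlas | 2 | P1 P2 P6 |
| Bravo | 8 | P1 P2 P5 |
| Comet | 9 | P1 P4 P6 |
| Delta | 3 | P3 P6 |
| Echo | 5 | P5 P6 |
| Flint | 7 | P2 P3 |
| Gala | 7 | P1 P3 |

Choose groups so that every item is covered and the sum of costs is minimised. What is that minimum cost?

19

Atlas, Comet, Delta, Echo together cover every item (Atlas ∪ Comet ∪ Delta ∪ Echo = {P1, P2, P3, P4, P5, P6}); total cost 2 + 9 + 3 + 5 = 19.
No covering selection has total cost below 19.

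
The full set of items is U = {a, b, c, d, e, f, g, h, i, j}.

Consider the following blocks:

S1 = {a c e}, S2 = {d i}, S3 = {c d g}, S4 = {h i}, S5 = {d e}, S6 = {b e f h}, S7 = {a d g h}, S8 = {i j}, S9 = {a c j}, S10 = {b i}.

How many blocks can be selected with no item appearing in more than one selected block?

S3, S6, S8 are pairwise disjoint (S3={c,d,g}; S6={b,e,f,h}; S8={i,j}).
Every remaining block overlaps one of these, and no 4 of the listed blocks are pairwise disjoint, so 3 is the maximum.

3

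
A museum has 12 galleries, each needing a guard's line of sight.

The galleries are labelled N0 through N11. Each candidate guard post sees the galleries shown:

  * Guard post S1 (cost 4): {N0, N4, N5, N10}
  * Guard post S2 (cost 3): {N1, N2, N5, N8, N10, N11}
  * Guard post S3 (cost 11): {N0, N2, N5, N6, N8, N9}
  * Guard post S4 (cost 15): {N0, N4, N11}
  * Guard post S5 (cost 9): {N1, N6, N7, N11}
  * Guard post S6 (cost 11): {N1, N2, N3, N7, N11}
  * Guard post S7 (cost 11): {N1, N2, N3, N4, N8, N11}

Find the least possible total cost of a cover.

26

S1, S3, S6 together cover every gallery (S1 ∪ S3 ∪ S6 = {N0, N1, N2, N3, N4, N5, N6, N7, N8, N9, N10, N11}); total cost 4 + 11 + 11 = 26.
The greedy pick S2, S1, S5, S3, S6 costs 38; no covering selection beats 26.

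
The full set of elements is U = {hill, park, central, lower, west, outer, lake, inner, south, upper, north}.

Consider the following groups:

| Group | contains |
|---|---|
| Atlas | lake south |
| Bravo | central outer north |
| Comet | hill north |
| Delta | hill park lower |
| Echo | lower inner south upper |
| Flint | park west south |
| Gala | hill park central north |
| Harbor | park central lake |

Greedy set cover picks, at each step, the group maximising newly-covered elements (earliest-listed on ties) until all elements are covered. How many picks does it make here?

Greedy: pick Echo (covers 4 new) → pick Gala (covers 4 new) → pick Atlas (covers 1 new) → pick Bravo (covers 1 new) → pick Flint (covers 1 new). Total picks: 5.

5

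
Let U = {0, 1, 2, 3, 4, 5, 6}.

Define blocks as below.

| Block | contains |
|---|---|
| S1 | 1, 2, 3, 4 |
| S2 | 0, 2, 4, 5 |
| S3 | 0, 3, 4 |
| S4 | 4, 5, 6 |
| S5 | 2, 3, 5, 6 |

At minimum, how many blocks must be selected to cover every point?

S1 and S2 and S4 together: S1 ∪ S2 ∪ S4 = {0, 1, 2, 3, 4, 5, 6} — every point is covered.
Only S1 contains 1, so S1 is forced; the remaining 3 points need at least 2 more blocks (each remaining block adds at most 2) — so at least 3 blocks are needed, and 3 is optimal.

3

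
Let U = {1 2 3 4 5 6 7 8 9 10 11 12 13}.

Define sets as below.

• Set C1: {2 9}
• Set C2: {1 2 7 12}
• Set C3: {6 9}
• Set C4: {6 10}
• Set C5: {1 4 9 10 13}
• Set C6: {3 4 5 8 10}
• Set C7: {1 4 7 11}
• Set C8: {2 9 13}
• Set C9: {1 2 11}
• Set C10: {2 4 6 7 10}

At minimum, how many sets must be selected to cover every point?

Take {C2, C4, C6, C8, C9}. Their union is {1, 2, 3, 4, 5, 6, 7, 8, 9, 10, 11, 12, 13}, which is all 13 points.
No 4 of the 10 sets cover everything (all 210 combinations miss at least one point), so 5 is optimal.

5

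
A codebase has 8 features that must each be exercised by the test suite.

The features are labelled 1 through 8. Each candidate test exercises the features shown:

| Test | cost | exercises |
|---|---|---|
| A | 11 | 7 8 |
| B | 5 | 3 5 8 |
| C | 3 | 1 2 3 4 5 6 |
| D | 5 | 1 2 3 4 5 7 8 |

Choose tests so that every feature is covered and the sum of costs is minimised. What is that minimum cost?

C, D together cover every feature (C ∪ D = {1, 2, 3, 4, 5, 6, 7, 8}); total cost 3 + 5 = 8.
No covering selection has total cost below 8.

8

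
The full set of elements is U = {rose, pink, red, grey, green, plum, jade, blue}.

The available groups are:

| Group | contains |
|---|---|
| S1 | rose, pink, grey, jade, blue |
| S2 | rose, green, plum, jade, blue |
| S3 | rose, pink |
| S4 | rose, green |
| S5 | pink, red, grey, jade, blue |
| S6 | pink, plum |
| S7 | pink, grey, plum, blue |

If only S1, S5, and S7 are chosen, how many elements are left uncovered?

Union of S1, S5, S7 = {rose, pink, red, grey, plum, jade, blue}.
Not covered: green — 1 element.

1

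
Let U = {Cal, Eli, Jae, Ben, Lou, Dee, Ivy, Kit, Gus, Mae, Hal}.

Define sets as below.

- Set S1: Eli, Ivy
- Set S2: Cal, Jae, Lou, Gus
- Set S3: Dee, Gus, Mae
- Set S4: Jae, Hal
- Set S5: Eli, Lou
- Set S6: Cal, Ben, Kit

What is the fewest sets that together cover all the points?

5

S1, S2, S3, S4, and S6 cover everything between them: the union {Cal, Eli, Jae, Ben, Lou, Dee, Ivy, Kit, Gus, Mae, Hal} is all of U.
No 4 of the 6 sets cover everything (all 15 combinations miss at least one point), so 5 is optimal.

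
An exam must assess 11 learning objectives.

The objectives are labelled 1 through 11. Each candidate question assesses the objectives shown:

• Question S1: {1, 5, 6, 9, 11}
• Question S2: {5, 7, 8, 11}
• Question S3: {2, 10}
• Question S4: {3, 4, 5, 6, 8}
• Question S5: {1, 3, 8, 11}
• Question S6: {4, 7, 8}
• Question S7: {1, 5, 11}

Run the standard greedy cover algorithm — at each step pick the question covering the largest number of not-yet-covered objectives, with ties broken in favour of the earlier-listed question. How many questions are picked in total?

Greedy: pick S1 (covers 5 new) → pick S4 (covers 3 new) → pick S3 (covers 2 new) → pick S2 (covers 1 new). Total picks: 4.

4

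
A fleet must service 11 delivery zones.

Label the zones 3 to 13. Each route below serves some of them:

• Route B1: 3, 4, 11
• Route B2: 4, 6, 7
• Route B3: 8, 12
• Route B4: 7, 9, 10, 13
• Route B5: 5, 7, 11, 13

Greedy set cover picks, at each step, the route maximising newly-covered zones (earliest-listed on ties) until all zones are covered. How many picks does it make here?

5

Greedy: pick B4 (covers 4 new) → pick B1 (covers 3 new) → pick B3 (covers 2 new) → pick B2 (covers 1 new) → pick B5 (covers 1 new). Total picks: 5.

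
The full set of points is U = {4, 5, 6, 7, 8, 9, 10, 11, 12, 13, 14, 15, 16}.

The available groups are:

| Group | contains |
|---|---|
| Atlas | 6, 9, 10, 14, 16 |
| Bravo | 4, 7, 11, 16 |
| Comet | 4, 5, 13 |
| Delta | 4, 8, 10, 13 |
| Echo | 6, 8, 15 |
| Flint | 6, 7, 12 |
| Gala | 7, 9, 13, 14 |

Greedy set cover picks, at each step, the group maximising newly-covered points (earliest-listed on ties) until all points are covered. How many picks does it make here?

5

Greedy: pick Atlas (covers 5 new) → pick Bravo (covers 3 new) → pick Comet (covers 2 new) → pick Echo (covers 2 new) → pick Flint (covers 1 new). Total picks: 5.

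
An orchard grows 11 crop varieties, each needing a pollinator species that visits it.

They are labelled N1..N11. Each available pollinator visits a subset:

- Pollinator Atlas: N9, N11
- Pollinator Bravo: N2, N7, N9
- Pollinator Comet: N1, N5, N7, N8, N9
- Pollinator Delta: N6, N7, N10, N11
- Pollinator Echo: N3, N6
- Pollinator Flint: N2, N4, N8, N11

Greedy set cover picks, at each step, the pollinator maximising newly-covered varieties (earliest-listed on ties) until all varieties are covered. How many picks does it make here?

Greedy: pick Comet (covers 5 new) → pick Delta (covers 3 new) → pick Flint (covers 2 new) → pick Echo (covers 1 new). Total picks: 4.

4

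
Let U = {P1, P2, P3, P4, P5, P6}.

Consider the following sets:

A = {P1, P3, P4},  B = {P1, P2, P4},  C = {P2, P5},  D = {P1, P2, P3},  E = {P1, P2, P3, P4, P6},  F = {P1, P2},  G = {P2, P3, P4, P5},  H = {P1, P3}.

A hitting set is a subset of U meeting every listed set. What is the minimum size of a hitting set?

Take T = {P1, P5}. Each listed set contains at least one of these, so T is a hitting set of size 2.
The sets A, C are pairwise disjoint, so any hitting set needs a separate item for each — at least 2. Hence 2 is optimal.

2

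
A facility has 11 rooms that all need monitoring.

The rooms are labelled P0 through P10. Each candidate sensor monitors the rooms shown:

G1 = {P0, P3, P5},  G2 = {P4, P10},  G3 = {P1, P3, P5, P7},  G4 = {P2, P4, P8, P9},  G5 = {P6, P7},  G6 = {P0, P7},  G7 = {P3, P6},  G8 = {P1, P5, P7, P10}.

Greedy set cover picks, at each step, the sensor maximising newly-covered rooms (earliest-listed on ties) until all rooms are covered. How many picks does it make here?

5

Greedy: pick G3 (covers 4 new) → pick G4 (covers 4 new) → pick G1 (covers 1 new) → pick G2 (covers 1 new) → pick G5 (covers 1 new). Total picks: 5.
(The true minimum cover uses only 4 sensors, so greedy is not optimal here.)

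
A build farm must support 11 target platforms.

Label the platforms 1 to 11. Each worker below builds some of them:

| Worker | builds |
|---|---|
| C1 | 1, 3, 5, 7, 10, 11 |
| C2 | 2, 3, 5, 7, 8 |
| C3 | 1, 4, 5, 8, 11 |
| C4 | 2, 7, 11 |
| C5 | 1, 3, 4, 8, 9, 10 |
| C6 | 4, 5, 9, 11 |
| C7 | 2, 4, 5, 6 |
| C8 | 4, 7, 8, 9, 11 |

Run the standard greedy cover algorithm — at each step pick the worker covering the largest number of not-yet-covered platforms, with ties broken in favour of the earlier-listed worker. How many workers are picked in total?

3

Greedy: pick C1 (covers 6 new) → pick C5 (covers 3 new) → pick C7 (covers 2 new). Total picks: 3.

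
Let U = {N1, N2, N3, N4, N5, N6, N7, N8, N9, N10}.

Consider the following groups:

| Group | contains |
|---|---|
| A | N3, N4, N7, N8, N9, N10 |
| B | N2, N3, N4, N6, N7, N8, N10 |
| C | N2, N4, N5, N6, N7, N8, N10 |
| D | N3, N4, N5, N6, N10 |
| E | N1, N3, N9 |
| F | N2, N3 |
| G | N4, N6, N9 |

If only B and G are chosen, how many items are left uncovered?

Union of B, G = {N2, N3, N4, N6, N7, N8, N9, N10}.
Not covered: N1, N5 — 2 items.

2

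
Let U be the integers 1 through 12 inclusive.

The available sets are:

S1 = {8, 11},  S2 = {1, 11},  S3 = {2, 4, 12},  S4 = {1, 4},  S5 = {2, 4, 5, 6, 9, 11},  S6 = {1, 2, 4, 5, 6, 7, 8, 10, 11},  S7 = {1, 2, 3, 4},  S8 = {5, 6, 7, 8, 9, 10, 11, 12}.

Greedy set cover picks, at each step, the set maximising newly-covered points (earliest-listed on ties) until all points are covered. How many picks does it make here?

Greedy: pick S6 (covers 9 new) → pick S8 (covers 2 new) → pick S7 (covers 1 new). Total picks: 3.
(The true minimum cover uses only 2 sets, so greedy is not optimal here.)

3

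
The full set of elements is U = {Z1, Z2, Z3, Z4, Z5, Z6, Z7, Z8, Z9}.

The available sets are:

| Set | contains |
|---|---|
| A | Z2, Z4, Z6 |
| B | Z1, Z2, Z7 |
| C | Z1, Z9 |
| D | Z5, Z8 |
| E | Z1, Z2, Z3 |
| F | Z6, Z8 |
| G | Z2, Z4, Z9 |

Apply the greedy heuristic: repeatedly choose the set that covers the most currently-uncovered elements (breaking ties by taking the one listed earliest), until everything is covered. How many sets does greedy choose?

5

Greedy: pick A (covers 3 new) → pick B (covers 2 new) → pick D (covers 2 new) → pick C (covers 1 new) → pick E (covers 1 new). Total picks: 5.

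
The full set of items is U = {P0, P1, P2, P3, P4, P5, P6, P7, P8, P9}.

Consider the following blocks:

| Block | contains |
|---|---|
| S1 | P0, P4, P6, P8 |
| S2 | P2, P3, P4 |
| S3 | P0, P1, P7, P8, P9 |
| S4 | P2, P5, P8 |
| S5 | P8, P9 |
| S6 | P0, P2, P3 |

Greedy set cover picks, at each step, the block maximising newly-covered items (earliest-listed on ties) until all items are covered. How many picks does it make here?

Greedy: pick S3 (covers 5 new) → pick S2 (covers 3 new) → pick S1 (covers 1 new) → pick S4 (covers 1 new). Total picks: 4.

4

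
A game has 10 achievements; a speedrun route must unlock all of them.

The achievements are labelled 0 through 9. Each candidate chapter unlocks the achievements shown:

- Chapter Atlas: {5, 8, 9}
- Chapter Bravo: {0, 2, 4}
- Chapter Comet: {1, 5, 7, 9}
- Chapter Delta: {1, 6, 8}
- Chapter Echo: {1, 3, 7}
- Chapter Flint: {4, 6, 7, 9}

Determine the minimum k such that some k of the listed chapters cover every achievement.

4

Take {Bravo, Comet, Delta, Echo}. Their union is {0, 1, 2, 3, 4, 5, 6, 7, 8, 9}, which is all 10 achievements.
Only Echo contains 3, so Echo is forced; the remaining 7 achievements need at least 3 more chapters (each remaining chapter adds at most 3) — so at least 4 chapters are needed, and 4 is optimal.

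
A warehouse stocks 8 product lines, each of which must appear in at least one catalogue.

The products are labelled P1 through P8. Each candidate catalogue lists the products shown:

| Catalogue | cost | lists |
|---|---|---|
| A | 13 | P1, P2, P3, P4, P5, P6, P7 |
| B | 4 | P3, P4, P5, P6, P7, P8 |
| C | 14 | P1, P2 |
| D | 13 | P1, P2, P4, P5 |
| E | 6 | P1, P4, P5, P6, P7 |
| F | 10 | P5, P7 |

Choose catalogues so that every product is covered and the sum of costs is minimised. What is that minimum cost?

17

A, B together cover every product (A ∪ B = {P1, P2, P3, P4, P5, P6, P7, P8}); total cost 13 + 4 = 17.
The greedy pick B, E, A costs 23; no covering selection beats 17.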